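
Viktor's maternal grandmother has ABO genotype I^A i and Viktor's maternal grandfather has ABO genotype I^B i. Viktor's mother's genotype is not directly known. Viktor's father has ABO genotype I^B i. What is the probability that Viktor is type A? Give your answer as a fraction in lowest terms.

Viktor's mother's ABO genotype from I^A i × I^B i: 1/4 I^A I^B, 1/4 I^A i, 1/4 I^B i, 1/4 i i.
Crossing each possibility with the father I^B i and summing P(type A): 1/4·1/4 + 1/4·1/4 + 1/4·0 + 1/4·0 = 1/8.

1/8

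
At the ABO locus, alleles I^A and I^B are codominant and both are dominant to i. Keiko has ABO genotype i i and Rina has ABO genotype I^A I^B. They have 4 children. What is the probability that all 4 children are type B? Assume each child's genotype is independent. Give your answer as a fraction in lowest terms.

1/16

ABO cross i i × I^A I^B → 1/2 A, 1/2 B.
So P(type B) = 1/2 per child.
All 4 independent: (1/2)^4 = 1/16.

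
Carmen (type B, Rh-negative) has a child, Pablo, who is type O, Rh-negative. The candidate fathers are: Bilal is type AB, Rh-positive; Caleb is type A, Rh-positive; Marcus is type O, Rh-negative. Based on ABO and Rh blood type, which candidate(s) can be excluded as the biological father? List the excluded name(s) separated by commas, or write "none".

Bilal

A candidate is excluded only if no genotype consistent with his phenotype could produce a type O, Rh-negative child with a type B, Rh-negative mother.
Bilal (type AB, Rh+): no genotype consistent with that phenotype can produce a type-O Rh- child with a type-B mother.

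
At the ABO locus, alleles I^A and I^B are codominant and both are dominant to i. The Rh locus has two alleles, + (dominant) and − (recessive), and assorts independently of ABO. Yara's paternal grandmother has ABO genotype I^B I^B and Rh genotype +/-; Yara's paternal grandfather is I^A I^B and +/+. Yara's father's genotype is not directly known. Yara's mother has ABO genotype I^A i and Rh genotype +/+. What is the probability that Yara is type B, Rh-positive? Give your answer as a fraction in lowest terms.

Yara's father's ABO genotype from I^B I^B × I^A I^B: 1/2 I^A I^B, 1/2 I^B I^B.
Crossing each possibility with the mother I^A i and summing P(type B): 1/2·1/4 + 1/2·1/2 = 3/8.
Similarly for Rh via the father's Rh distribution: P(Rh+) = 1.
Independent loci: 3/8 × 1 = 3/8.

3/8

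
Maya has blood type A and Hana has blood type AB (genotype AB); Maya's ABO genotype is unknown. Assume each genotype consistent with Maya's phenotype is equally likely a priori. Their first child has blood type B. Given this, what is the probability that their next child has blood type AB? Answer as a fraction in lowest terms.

1/4

Possible genotypes: Maya ∈ {AA, AO}; Hana ∈ {AB}.
Weight each parental genotype pair by prior × P(type-B child):
  AO × AB: posterior weight 1; P(next child type AB) = 1/4.
Weighted sum = 1/4.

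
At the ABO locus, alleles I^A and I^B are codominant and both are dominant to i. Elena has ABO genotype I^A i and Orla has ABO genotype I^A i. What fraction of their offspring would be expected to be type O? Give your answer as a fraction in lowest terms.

ABO cross I^A i × I^A i → offspring phenotypes: 1/4 O, 3/4 A.
So P(type O) = 1/4.

1/4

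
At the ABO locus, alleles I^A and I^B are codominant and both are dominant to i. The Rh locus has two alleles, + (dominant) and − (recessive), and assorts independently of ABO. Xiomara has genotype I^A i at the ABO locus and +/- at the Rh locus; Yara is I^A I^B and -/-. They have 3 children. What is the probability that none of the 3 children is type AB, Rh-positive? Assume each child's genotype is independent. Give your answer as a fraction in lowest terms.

343/512

ABO cross I^A i × I^A I^B → 1/2 A, 1/4 B, 1/4 AB.
Rh cross +/- × -/- → 1/2 Rh+, 1/2 Rh-; so P(type AB, Rh-positive) = 1/4 × 1/2 = 1/8 per child.
P(not type AB, Rh-positive) = 7/8 for one child; (7/8)^3 = 343/512.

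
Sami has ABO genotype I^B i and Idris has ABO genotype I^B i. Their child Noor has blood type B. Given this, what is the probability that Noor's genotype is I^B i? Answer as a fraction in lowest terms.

Cross I^B i × I^B i → 1/4 I^B I^B, 1/2 I^B i, 1/4 i i.
Type-B genotypes among offspring: I^B I^B (1/4), I^B i (1/2); total 3/4.
P(I^B i | type B) = (1/2) / (3/4) = 2/3.

2/3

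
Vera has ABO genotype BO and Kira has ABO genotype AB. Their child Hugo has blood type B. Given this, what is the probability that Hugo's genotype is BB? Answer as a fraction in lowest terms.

Cross BO × AB → 1/4 AB, 1/4 AO, 1/4 BB, 1/4 BO.
Type-B genotypes among offspring: BB (1/4), BO (1/4); total 1/2.
P(BB | type B) = (1/4) / (1/2) = 1/2.

1/2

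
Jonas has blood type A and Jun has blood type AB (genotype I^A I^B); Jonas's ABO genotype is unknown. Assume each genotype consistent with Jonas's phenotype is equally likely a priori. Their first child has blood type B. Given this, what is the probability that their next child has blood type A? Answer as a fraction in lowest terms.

1/2

Possible genotypes: Jonas ∈ {I^A I^A, I^A i}; Jun ∈ {I^A I^B}.
Weight each parental genotype pair by prior × P(type-B child):
  I^A i × I^A I^B: posterior weight 1; P(next child type A) = 1/2.
Weighted sum = 1/2.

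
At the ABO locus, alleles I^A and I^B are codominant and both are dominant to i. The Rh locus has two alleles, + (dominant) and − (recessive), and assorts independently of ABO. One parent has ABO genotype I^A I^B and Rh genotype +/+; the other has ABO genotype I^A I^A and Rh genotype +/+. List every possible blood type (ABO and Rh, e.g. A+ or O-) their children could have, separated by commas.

Gametes from I^A I^B × I^A I^A give offspring ABO genotypes I^A I^A, I^A I^B, i.e. phenotypes A, AB.
Rh cross +/+ × +/+ → phenotypes Rh+.
Combining independently: A+, AB+.

A+, AB+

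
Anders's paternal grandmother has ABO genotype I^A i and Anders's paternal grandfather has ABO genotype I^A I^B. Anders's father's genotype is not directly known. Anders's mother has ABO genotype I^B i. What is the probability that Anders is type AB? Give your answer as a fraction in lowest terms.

1/4

Anders's father's ABO genotype from I^A i × I^A I^B: 1/4 I^A I^A, 1/4 I^A I^B, 1/4 I^A i, 1/4 I^B i.
Crossing each possibility with the mother I^B i and summing P(type AB): 1/4·1/2 + 1/4·1/4 + 1/4·1/4 + 1/4·0 = 1/4.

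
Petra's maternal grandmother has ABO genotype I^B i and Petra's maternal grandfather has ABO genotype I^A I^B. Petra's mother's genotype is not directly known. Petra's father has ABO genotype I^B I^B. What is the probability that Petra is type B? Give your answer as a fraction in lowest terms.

Petra's mother's ABO genotype from I^B i × I^A I^B: 1/4 I^A I^B, 1/4 I^A i, 1/4 I^B I^B, 1/4 I^B i.
Crossing each possibility with the father I^B I^B and summing P(type B): 1/4·1/2 + 1/4·1/2 + 1/4·1 + 1/4·1 = 3/4.

3/4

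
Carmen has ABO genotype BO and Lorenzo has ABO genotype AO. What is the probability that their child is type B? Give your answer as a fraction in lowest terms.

1/4

ABO cross BO × AO → offspring phenotypes: 1/4 O, 1/4 A, 1/4 B, 1/4 AB.
So P(type B) = 1/4.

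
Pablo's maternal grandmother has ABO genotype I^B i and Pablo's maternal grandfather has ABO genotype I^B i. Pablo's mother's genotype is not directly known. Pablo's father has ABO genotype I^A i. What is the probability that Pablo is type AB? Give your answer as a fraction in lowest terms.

Pablo's mother's ABO genotype from I^B i × I^B i: 1/4 I^B I^B, 1/2 I^B i, 1/4 i i.
Crossing each possibility with the father I^A i and summing P(type AB): 1/4·1/2 + 1/2·1/4 + 1/4·0 = 1/4.

1/4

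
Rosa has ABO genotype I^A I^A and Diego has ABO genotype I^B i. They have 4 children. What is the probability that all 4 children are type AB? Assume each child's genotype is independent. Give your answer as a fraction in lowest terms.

ABO cross I^A I^A × I^B i → 1/2 A, 1/2 AB.
So P(type AB) = 1/2 per child.
All 4 independent: (1/2)^4 = 1/16.

1/16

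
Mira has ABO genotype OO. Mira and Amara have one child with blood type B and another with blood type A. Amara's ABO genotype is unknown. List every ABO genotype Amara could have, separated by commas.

AB

For each candidate genotype of Amara, check whether crossing it with OO can produce every observed child phenotype.
  AA → possible child types {A} ✗
  AB → possible child types {A, B} ✓
  AO → possible child types {O, A} ✗
  BB → possible child types {B} ✗
  BO → possible child types {O, B} ✗
  OO → possible child types {O} ✗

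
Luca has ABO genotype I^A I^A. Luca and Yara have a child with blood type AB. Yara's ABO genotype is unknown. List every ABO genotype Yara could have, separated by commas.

I^A I^B, I^B I^B, I^B i

For each candidate genotype of Yara, check whether crossing it with I^A I^A can produce every observed child phenotype.
  I^A I^A → possible child types {A} ✗
  I^A I^B → possible child types {A, AB} ✓
  I^A i → possible child types {A} ✗
  I^B I^B → possible child types {AB} ✓
  I^B i → possible child types {A, AB} ✓
  i i → possible child types {A} ✗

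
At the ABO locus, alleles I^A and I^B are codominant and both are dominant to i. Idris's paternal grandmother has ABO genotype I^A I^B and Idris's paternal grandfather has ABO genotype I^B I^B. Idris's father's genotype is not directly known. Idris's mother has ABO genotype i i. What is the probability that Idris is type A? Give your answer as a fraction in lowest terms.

1/4

Idris's father's ABO genotype from I^A I^B × I^B I^B: 1/2 I^A I^B, 1/2 I^B I^B.
Crossing each possibility with the mother i i and summing P(type A): 1/2·1/2 + 1/2·0 = 1/4.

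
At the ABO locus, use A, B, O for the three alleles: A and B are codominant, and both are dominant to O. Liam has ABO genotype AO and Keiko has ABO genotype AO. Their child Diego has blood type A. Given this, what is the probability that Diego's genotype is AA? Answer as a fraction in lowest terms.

Cross AO × AO → 1/4 AA, 1/2 AO, 1/4 OO.
Type-A genotypes among offspring: AA (1/4), AO (1/2); total 3/4.
P(AA | type A) = (1/4) / (3/4) = 1/3.

1/3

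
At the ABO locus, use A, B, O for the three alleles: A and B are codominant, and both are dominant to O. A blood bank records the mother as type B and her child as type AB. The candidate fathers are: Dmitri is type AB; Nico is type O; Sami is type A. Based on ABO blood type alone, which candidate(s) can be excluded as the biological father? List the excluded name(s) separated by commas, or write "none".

A candidate is excluded only if no genotype consistent with his phenotype could produce a type AB child with a type B mother.
Nico (type O): no genotype consistent with that phenotype can produce a type-AB child with a type-B mother.

Nico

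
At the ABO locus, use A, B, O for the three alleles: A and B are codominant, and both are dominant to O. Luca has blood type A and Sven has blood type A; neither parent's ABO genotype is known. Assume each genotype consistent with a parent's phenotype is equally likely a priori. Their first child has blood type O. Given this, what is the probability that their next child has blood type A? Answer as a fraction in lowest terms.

Possible genotypes: Luca ∈ {AA, AO}; Sven ∈ {AA, AO}.
Weight each parental genotype pair by prior × P(type-O child):
  AO × AO: posterior weight 1; P(next child type A) = 3/4.
Weighted sum = 3/4.

3/4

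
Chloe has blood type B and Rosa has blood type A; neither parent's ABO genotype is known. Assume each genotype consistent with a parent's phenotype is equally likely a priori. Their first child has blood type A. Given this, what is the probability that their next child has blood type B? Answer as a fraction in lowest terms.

Possible genotypes: Chloe ∈ {BB, BO}; Rosa ∈ {AA, AO}.
Weight each parental genotype pair by prior × P(type-A child):
  BO × AA: posterior weight 2/3; P(next child type B) = 0.
  BO × AO: posterior weight 1/3; P(next child type B) = 1/4.
Weighted sum = 1/12.

1/12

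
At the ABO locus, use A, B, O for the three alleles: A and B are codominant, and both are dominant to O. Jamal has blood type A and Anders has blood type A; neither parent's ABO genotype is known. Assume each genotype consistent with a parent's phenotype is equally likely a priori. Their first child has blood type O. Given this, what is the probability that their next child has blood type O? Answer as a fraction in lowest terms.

1/4

Possible genotypes: Jamal ∈ {AA, AO}; Anders ∈ {AA, AO}.
Weight each parental genotype pair by prior × P(type-O child):
  AO × AO: posterior weight 1; P(next child type O) = 1/4.
Weighted sum = 1/4.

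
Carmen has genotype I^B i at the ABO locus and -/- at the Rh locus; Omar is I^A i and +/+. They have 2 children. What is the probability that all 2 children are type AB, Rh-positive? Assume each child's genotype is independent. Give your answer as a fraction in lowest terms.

1/16

ABO cross I^B i × I^A i → 1/4 O, 1/4 A, 1/4 B, 1/4 AB.
Rh cross -/- × +/+ → 1 Rh+; so P(type AB, Rh-positive) = 1/4 × 1 = 1/4 per child.
All 2 independent: (1/4)^2 = 1/16.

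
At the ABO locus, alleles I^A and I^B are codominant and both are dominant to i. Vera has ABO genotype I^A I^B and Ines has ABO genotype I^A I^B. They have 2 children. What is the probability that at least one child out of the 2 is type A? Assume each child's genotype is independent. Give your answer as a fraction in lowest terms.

7/16

ABO cross I^A I^B × I^A I^B → 1/4 A, 1/4 B, 1/2 AB.
So P(type A) = 1/4 per child.
P(none) = (3/4)^2 = 9/16; P(at least one) = 1 − 9/16 = 7/16.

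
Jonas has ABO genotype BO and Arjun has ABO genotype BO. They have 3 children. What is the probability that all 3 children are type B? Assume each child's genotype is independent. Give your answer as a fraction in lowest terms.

ABO cross BO × BO → 1/4 O, 3/4 B.
So P(type B) = 3/4 per child.
All 3 independent: (3/4)^3 = 27/64.

27/64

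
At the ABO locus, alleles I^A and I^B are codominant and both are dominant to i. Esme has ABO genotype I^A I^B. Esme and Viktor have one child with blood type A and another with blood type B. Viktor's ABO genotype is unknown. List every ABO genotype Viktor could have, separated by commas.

For each candidate genotype of Viktor, check whether crossing it with I^A I^B can produce every observed child phenotype.
  I^A I^A → possible child types {A, AB} ✗
  I^A I^B → possible child types {A, B, AB} ✓
  I^A i → possible child types {A, B, AB} ✓
  I^B I^B → possible child types {B, AB} ✗
  I^B i → possible child types {A, B, AB} ✓
  i i → possible child types {A, B} ✓

I^A I^B, I^A i, I^B i, i i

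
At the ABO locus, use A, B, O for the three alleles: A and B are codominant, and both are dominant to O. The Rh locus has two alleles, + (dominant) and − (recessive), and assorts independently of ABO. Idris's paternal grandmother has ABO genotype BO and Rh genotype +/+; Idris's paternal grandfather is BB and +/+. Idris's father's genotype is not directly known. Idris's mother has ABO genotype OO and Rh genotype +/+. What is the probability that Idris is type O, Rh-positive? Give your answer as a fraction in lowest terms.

Idris's father's ABO genotype from BO × BB: 1/2 BB, 1/2 BO.
Crossing each possibility with the mother OO and summing P(type O): 1/2·0 + 1/2·1/2 = 1/4.
Similarly for Rh via the father's Rh distribution: P(Rh+) = 1.
Independent loci: 1/4 × 1 = 1/4.

1/4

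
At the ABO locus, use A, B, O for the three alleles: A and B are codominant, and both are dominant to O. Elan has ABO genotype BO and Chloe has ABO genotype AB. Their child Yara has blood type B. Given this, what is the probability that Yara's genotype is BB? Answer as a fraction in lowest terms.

1/2

Cross BO × AB → 1/4 AB, 1/4 AO, 1/4 BB, 1/4 BO.
Type-B genotypes among offspring: BB (1/4), BO (1/4); total 1/2.
P(BB | type B) = (1/4) / (1/2) = 1/2.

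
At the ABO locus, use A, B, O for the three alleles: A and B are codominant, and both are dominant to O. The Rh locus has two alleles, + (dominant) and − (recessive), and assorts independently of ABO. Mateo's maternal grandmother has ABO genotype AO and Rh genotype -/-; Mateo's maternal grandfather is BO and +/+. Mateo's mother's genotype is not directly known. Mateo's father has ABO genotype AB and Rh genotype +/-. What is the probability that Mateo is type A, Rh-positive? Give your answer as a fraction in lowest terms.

9/32

Mateo's mother's ABO genotype from AO × BO: 1/4 AB, 1/4 AO, 1/4 BO, 1/4 OO.
Crossing each possibility with the father AB and summing P(type A): 1/4·1/4 + 1/4·1/2 + 1/4·1/4 + 1/4·1/2 = 3/8.
Similarly for Rh via the mother's Rh distribution: P(Rh+) = 3/4.
Independent loci: 3/8 × 3/4 = 9/32.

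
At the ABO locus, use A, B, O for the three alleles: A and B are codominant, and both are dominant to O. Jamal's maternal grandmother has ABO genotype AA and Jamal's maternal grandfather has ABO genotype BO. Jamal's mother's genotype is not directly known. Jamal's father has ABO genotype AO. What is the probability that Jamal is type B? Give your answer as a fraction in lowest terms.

1/8

Jamal's mother's ABO genotype from AA × BO: 1/2 AB, 1/2 AO.
Crossing each possibility with the father AO and summing P(type B): 1/2·1/4 + 1/2·0 = 1/8.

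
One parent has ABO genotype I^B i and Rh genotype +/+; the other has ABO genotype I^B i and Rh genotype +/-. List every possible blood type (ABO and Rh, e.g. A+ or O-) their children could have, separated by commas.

Gametes from I^B i × I^B i give offspring ABO genotypes I^B I^B, I^B i, i i, i.e. phenotypes O, B.
Rh cross +/+ × +/- → phenotypes Rh+.
Combining independently: O+, B+.

O+, B+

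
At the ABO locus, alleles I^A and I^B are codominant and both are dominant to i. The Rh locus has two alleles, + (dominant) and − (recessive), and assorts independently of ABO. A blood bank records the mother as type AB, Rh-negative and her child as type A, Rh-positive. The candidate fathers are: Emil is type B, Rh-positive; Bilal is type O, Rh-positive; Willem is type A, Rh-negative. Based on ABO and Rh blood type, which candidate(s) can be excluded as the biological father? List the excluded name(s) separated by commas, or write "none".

A candidate is excluded only if no genotype consistent with his phenotype could produce a type A, Rh-positive child with a type AB, Rh-negative mother.
Willem (type A, Rh-): no genotype consistent with that phenotype can produce a type-A Rh+ child with a type-AB mother.

Willem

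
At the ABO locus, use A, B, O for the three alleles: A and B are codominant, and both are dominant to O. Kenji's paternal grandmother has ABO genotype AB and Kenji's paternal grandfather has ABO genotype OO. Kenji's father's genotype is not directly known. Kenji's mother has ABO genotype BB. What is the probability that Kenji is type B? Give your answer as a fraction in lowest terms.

3/4

Kenji's father's ABO genotype from AB × OO: 1/2 AO, 1/2 BO.
Crossing each possibility with the mother BB and summing P(type B): 1/2·1/2 + 1/2·1 = 3/4.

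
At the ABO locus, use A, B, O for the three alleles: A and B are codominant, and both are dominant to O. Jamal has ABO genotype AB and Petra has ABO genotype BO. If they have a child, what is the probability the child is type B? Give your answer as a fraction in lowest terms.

ABO cross AB × BO → offspring phenotypes: 1/4 A, 1/2 B, 1/4 AB.
So P(type B) = 1/2.

1/2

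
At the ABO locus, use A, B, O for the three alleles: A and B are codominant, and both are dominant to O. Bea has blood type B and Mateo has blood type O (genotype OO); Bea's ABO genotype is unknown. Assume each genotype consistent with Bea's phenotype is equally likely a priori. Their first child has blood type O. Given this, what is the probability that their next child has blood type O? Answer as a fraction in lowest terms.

Possible genotypes: Bea ∈ {BB, BO}; Mateo ∈ {OO}.
Weight each parental genotype pair by prior × P(type-O child):
  BO × OO: posterior weight 1; P(next child type O) = 1/2.
Weighted sum = 1/2.

1/2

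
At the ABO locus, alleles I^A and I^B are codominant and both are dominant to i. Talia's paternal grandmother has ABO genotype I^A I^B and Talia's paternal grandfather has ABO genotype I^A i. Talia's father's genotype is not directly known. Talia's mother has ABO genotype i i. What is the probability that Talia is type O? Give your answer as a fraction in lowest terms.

1/4

Talia's father's ABO genotype from I^A I^B × I^A i: 1/4 I^A I^A, 1/4 I^A I^B, 1/4 I^A i, 1/4 I^B i.
Crossing each possibility with the mother i i and summing P(type O): 1/4·0 + 1/4·0 + 1/4·1/2 + 1/4·1/2 = 1/4.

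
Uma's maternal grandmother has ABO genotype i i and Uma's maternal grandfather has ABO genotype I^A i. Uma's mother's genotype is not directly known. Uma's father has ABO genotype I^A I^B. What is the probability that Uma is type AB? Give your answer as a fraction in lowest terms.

1/8

Uma's mother's ABO genotype from i i × I^A i: 1/2 I^A i, 1/2 i i.
Crossing each possibility with the father I^A I^B and summing P(type AB): 1/2·1/4 + 1/2·0 = 1/8.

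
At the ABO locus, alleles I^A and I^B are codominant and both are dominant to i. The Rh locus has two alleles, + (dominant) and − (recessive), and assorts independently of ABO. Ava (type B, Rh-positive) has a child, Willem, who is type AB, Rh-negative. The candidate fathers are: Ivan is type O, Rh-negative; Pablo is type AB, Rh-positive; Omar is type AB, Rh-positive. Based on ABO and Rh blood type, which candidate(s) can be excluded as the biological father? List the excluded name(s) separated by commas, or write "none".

A candidate is excluded only if no genotype consistent with his phenotype could produce a type AB, Rh-negative child with a type B, Rh-positive mother.
Ivan (type O, Rh-): no genotype consistent with that phenotype can produce a type-AB Rh- child with a type-B mother.

Ivan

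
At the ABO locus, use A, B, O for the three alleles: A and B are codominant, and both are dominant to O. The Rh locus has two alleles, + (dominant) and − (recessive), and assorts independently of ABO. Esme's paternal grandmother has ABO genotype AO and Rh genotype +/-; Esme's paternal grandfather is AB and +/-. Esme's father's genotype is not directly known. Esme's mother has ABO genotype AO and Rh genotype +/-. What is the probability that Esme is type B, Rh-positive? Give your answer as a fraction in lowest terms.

3/32

Esme's father's ABO genotype from AO × AB: 1/4 AA, 1/4 AB, 1/4 AO, 1/4 BO.
Crossing each possibility with the mother AO and summing P(type B): 1/4·0 + 1/4·1/4 + 1/4·0 + 1/4·1/4 = 1/8.
Similarly for Rh via the father's Rh distribution: P(Rh+) = 3/4.
Independent loci: 1/8 × 3/4 = 3/32.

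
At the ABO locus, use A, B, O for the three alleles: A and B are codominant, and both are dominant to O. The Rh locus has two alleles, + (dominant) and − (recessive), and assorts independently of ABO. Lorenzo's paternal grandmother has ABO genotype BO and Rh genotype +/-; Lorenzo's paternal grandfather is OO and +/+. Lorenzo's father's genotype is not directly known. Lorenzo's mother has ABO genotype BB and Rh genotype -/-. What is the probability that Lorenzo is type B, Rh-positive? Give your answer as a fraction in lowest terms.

Lorenzo's father's ABO genotype from BO × OO: 1/2 BO, 1/2 OO.
Crossing each possibility with the mother BB and summing P(type B): 1/2·1 + 1/2·1 = 1.
Similarly for Rh via the father's Rh distribution: P(Rh+) = 3/4.
Independent loci: 1 × 3/4 = 3/4.

3/4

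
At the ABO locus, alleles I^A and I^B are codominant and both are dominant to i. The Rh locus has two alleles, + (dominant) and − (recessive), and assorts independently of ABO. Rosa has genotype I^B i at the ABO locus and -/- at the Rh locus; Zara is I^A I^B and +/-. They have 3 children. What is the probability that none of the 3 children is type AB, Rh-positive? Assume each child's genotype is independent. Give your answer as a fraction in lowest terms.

343/512

ABO cross I^B i × I^A I^B → 1/4 A, 1/2 B, 1/4 AB.
Rh cross -/- × +/- → 1/2 Rh+, 1/2 Rh-; so P(type AB, Rh-positive) = 1/4 × 1/2 = 1/8 per child.
P(not type AB, Rh-positive) = 7/8 for one child; (7/8)^3 = 343/512.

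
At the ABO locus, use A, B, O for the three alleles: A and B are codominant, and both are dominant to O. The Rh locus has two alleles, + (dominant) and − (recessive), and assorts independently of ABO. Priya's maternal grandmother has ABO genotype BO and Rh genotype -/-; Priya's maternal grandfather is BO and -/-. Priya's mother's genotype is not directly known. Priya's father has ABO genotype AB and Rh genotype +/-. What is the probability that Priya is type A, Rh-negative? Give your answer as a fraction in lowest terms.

1/8

Priya's mother's ABO genotype from BO × BO: 1/4 BB, 1/2 BO, 1/4 OO.
Crossing each possibility with the father AB and summing P(type A): 1/4·0 + 1/2·1/4 + 1/4·1/2 = 1/4.
Similarly for Rh via the mother's Rh distribution: P(Rh-) = 1/2.
Independent loci: 1/4 × 1/2 = 1/8.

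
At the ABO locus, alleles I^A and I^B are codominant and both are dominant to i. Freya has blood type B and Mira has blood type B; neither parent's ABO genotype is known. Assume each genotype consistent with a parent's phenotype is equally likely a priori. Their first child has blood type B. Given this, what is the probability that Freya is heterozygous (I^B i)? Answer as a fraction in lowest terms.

7/15

Possible genotypes: Freya ∈ {I^B I^B, I^B i}; Mira ∈ {I^B I^B, I^B i}.
Weight each parental genotype pair by prior × P(type-B child):
  I^B I^B × I^B I^B: posterior weight 4/15.
  I^B I^B × I^B i: posterior weight 4/15.
  I^B i × I^B I^B: posterior weight 4/15.
  I^B i × I^B i: posterior weight 1/5.
Sum the posterior weight over pairs where Freya is I^B i: 7/15.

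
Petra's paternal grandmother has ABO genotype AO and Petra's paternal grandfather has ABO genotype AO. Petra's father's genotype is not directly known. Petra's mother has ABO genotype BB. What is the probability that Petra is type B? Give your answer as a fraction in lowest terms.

1/2

Petra's father's ABO genotype from AO × AO: 1/4 AA, 1/2 AO, 1/4 OO.
Crossing each possibility with the mother BB and summing P(type B): 1/4·0 + 1/2·1/2 + 1/4·1 = 1/2.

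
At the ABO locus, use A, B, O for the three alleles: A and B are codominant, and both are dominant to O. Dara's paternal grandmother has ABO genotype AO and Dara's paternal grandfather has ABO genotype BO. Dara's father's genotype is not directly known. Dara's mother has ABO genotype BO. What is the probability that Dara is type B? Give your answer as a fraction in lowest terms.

Dara's father's ABO genotype from AO × BO: 1/4 AB, 1/4 AO, 1/4 BO, 1/4 OO.
Crossing each possibility with the mother BO and summing P(type B): 1/4·1/2 + 1/4·1/4 + 1/4·3/4 + 1/4·1/2 = 1/2.

1/2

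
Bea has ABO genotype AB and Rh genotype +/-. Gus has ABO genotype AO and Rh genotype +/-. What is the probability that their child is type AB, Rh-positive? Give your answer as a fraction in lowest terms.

3/16

ABO cross AB × AO → offspring phenotypes: 1/2 A, 1/4 B, 1/4 AB.
Rh cross +/- × +/- → 3/4 Rh+, 1/4 Rh-.
Independent loci: P(type AB, Rh-positive) = 1/4 × 3/4 = 3/16.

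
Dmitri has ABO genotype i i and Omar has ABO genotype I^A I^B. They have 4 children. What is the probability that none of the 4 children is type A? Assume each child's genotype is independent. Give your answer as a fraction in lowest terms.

1/16

ABO cross i i × I^A I^B → 1/2 A, 1/2 B.
So P(type A) = 1/2 per child.
P(not type A) = 1/2 for one child; (1/2)^4 = 1/16.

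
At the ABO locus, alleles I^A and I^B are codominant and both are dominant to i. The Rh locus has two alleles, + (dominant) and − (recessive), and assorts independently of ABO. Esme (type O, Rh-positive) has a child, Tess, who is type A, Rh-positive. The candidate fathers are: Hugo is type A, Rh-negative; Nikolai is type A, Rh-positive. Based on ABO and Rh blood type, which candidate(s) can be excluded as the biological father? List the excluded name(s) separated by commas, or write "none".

A candidate is excluded only if no genotype consistent with his phenotype could produce a type A, Rh-positive child with a type O, Rh-positive mother.
Every candidate has at least one consistent genotype combination, so none can be excluded.

none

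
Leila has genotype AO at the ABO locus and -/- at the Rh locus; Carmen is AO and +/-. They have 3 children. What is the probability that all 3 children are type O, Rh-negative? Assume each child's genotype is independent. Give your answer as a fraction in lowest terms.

1/512

ABO cross AO × AO → 1/4 O, 3/4 A.
Rh cross -/- × +/- → 1/2 Rh+, 1/2 Rh-; so P(type O, Rh-negative) = 1/4 × 1/2 = 1/8 per child.
All 3 independent: (1/8)^3 = 1/512.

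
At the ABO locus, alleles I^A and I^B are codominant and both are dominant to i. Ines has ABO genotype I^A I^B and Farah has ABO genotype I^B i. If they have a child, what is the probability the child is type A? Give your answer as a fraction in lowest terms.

ABO cross I^A I^B × I^B i → offspring phenotypes: 1/4 A, 1/2 B, 1/4 AB.
So P(type A) = 1/4.

1/4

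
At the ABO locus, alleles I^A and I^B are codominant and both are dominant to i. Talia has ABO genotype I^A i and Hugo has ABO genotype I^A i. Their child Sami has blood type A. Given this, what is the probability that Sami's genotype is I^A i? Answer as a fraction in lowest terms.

Cross I^A i × I^A i → 1/4 I^A I^A, 1/2 I^A i, 1/4 i i.
Type-A genotypes among offspring: I^A I^A (1/4), I^A i (1/2); total 3/4.
P(I^A i | type A) = (1/2) / (3/4) = 2/3.

2/3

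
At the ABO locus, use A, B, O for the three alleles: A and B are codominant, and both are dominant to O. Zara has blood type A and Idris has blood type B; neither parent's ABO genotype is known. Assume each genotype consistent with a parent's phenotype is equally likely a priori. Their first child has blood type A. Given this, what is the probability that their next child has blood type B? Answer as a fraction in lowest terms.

1/12

Possible genotypes: Zara ∈ {AA, AO}; Idris ∈ {BB, BO}.
Weight each parental genotype pair by prior × P(type-A child):
  AA × BO: posterior weight 2/3; P(next child type B) = 0.
  AO × BO: posterior weight 1/3; P(next child type B) = 1/4.
Weighted sum = 1/12.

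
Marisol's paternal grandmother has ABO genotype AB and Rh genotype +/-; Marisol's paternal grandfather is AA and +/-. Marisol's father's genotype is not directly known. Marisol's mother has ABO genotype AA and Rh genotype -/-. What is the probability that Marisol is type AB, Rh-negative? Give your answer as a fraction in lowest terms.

1/8

Marisol's father's ABO genotype from AB × AA: 1/2 AA, 1/2 AB.
Crossing each possibility with the mother AA and summing P(type AB): 1/2·0 + 1/2·1/2 = 1/4.
Similarly for Rh via the father's Rh distribution: P(Rh-) = 1/2.
Independent loci: 1/4 × 1/2 = 1/8.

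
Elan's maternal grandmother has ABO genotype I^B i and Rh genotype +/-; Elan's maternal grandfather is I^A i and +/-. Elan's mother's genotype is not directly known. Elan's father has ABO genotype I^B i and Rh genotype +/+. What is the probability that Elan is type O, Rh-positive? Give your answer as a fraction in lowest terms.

Elan's mother's ABO genotype from I^B i × I^A i: 1/4 I^A I^B, 1/4 I^A i, 1/4 I^B i, 1/4 i i.
Crossing each possibility with the father I^B i and summing P(type O): 1/4·0 + 1/4·1/4 + 1/4·1/4 + 1/4·1/2 = 1/4.
Similarly for Rh via the mother's Rh distribution: P(Rh+) = 1.
Independent loci: 1/4 × 1 = 1/4.

1/4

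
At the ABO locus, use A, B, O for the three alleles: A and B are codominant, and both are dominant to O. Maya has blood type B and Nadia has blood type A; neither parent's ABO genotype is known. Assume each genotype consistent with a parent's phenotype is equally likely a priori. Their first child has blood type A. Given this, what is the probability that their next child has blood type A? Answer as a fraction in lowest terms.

5/12

Possible genotypes: Maya ∈ {BB, BO}; Nadia ∈ {AA, AO}.
Weight each parental genotype pair by prior × P(type-A child):
  BO × AA: posterior weight 2/3; P(next child type A) = 1/2.
  BO × AO: posterior weight 1/3; P(next child type A) = 1/4.
Weighted sum = 5/12.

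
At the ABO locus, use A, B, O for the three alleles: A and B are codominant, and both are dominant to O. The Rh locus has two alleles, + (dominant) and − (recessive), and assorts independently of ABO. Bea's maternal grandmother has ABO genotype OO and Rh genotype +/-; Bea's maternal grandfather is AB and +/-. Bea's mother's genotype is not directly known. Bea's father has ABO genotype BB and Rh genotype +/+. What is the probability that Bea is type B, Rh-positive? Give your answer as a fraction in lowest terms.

Bea's mother's ABO genotype from OO × AB: 1/2 AO, 1/2 BO.
Crossing each possibility with the father BB and summing P(type B): 1/2·1/2 + 1/2·1 = 3/4.
Similarly for Rh via the mother's Rh distribution: P(Rh+) = 1.
Independent loci: 3/4 × 1 = 3/4.

3/4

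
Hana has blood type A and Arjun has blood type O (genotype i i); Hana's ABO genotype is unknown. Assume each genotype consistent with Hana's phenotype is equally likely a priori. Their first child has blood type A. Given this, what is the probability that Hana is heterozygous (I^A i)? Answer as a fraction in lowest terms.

Possible genotypes: Hana ∈ {I^A I^A, I^A i}; Arjun ∈ {i i}.
Weight each parental genotype pair by prior × P(type-A child):
  I^A I^A × i i: posterior weight 2/3.
  I^A i × i i: posterior weight 1/3.
Sum the posterior weight over pairs where Hana is I^A i: 1/3.

1/3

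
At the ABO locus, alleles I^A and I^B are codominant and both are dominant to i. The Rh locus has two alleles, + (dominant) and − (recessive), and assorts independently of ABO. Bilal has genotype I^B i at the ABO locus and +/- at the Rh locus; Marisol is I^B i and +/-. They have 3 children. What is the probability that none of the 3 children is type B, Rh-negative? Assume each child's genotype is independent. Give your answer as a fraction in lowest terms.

ABO cross I^B i × I^B i → 1/4 O, 3/4 B.
Rh cross +/- × +/- → 3/4 Rh+, 1/4 Rh-; so P(type B, Rh-negative) = 3/4 × 1/4 = 3/16 per child.
P(not type B, Rh-negative) = 13/16 for one child; (13/16)^3 = 2197/4096.

2197/4096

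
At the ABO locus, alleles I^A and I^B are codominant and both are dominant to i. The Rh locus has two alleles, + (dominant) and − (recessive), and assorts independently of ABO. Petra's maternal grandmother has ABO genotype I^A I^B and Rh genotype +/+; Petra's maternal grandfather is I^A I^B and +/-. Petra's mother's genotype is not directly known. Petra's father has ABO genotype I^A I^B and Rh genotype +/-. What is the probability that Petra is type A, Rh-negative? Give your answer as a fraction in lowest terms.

1/32

Petra's mother's ABO genotype from I^A I^B × I^A I^B: 1/4 I^A I^A, 1/2 I^A I^B, 1/4 I^B I^B.
Crossing each possibility with the father I^A I^B and summing P(type A): 1/4·1/2 + 1/2·1/4 + 1/4·0 = 1/4.
Similarly for Rh via the mother's Rh distribution: P(Rh-) = 1/8.
Independent loci: 1/4 × 1/8 = 1/32.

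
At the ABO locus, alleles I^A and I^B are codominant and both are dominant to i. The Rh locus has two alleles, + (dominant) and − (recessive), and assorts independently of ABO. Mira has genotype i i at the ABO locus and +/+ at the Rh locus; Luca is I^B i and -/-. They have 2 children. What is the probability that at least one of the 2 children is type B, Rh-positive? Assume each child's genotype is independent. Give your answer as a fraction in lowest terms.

ABO cross i i × I^B i → 1/2 O, 1/2 B.
Rh cross +/+ × -/- → 1 Rh+; so P(type B, Rh-positive) = 1/2 × 1 = 1/2 per child.
P(none) = (1/2)^2 = 1/4; P(at least one) = 1 − 1/4 = 3/4.

3/4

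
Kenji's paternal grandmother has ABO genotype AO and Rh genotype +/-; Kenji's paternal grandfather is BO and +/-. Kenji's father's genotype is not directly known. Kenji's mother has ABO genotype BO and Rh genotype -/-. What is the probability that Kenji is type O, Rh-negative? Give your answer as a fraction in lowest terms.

Kenji's father's ABO genotype from AO × BO: 1/4 AB, 1/4 AO, 1/4 BO, 1/4 OO.
Crossing each possibility with the mother BO and summing P(type O): 1/4·0 + 1/4·1/4 + 1/4·1/4 + 1/4·1/2 = 1/4.
Similarly for Rh via the father's Rh distribution: P(Rh-) = 1/2.
Independent loci: 1/4 × 1/2 = 1/8.

1/8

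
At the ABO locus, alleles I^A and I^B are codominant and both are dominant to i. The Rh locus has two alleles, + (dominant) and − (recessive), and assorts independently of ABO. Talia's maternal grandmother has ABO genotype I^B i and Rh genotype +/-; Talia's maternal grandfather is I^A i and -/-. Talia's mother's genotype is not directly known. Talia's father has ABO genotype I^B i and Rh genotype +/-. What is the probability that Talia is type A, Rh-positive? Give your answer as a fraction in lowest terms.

5/64

Talia's mother's ABO genotype from I^B i × I^A i: 1/4 I^A I^B, 1/4 I^A i, 1/4 I^B i, 1/4 i i.
Crossing each possibility with the father I^B i and summing P(type A): 1/4·1/4 + 1/4·1/4 + 1/4·0 + 1/4·0 = 1/8.
Similarly for Rh via the mother's Rh distribution: P(Rh+) = 5/8.
Independent loci: 1/8 × 5/8 = 5/64.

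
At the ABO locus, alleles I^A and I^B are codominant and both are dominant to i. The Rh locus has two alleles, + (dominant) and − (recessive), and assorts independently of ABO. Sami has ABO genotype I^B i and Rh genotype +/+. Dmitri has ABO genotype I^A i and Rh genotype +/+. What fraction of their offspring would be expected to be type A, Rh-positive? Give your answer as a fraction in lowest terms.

1/4

ABO cross I^B i × I^A i → offspring phenotypes: 1/4 O, 1/4 A, 1/4 B, 1/4 AB.
Rh cross +/+ × +/+ → 1 Rh+.
Independent loci: P(type A, Rh-positive) = 1/4 × 1 = 1/4.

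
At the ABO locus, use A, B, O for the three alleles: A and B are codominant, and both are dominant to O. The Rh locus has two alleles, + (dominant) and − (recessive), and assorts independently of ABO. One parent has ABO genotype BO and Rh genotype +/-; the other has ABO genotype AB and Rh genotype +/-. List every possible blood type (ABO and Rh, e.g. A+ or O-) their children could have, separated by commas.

A+, A-, B+, B-, AB+, AB-

Gametes from BO × AB give offspring ABO genotypes AB, AO, BB, BO, i.e. phenotypes A, B, AB.
Rh cross +/- × +/- → phenotypes Rh+, Rh-.
Combining independently: A+, A-, B+, B-, AB+, AB-.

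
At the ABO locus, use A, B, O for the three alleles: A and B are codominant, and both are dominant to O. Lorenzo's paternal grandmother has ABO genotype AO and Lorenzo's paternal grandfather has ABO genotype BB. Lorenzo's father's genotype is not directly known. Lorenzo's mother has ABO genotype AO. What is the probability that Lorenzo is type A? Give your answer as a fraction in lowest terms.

3/8

Lorenzo's father's ABO genotype from AO × BB: 1/2 AB, 1/2 BO.
Crossing each possibility with the mother AO and summing P(type A): 1/2·1/2 + 1/2·1/4 = 3/8.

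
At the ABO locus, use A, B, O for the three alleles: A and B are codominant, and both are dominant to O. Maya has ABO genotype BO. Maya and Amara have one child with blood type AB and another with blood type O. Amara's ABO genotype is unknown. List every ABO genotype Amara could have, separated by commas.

AO

For each candidate genotype of Amara, check whether crossing it with BO can produce every observed child phenotype.
  AA → possible child types {A, AB} ✗
  AB → possible child types {A, B, AB} ✗
  AO → possible child types {O, A, B, AB} ✓
  BB → possible child types {B} ✗
  BO → possible child types {O, B} ✗
  OO → possible child types {O, B} ✗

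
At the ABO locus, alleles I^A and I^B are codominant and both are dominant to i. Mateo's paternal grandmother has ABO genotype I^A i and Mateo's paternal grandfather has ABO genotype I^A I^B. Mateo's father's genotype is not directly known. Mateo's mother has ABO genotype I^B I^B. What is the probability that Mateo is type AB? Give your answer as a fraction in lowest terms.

1/2

Mateo's father's ABO genotype from I^A i × I^A I^B: 1/4 I^A I^A, 1/4 I^A I^B, 1/4 I^A i, 1/4 I^B i.
Crossing each possibility with the mother I^B I^B and summing P(type AB): 1/4·1 + 1/4·1/2 + 1/4·1/2 + 1/4·0 = 1/2.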